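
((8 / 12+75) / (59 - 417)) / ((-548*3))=227 / 1765656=0.00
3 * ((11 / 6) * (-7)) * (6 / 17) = -231 / 17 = -13.59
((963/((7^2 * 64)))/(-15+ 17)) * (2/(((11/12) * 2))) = 2889/17248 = 0.17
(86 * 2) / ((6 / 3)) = 86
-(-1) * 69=69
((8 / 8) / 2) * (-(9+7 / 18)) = -4.69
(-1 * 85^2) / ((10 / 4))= -2890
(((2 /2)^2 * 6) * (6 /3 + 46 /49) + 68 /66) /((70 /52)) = 784628 /56595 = 13.86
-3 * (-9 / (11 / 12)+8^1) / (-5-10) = -4 / 11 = -0.36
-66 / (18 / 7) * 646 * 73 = -1210388.67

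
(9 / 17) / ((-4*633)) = -3 / 14348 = -0.00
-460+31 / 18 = -8249 / 18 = -458.28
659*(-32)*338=-7127744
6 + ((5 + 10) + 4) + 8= 33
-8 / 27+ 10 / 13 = 166 / 351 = 0.47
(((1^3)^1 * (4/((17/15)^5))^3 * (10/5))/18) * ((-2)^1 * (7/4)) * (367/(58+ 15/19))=-75996581985351562500000/3197326548536464240781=-23.77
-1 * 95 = -95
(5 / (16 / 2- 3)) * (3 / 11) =3 / 11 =0.27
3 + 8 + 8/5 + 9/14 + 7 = 1417/70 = 20.24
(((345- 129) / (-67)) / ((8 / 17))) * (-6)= 2754 / 67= 41.10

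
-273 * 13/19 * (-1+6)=-17745/19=-933.95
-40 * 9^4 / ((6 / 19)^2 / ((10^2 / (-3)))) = 87723000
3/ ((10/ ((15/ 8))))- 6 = -87/ 16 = -5.44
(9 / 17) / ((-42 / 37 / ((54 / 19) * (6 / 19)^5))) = -0.00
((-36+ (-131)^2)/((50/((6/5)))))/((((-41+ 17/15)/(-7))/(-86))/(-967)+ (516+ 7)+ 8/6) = 1794428055/2289242254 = 0.78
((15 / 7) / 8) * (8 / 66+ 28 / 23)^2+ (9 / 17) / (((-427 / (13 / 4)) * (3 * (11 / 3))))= 2674081211 / 5575695972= 0.48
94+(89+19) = 202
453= 453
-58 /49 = -1.18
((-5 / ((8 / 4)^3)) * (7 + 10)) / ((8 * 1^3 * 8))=-85 / 512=-0.17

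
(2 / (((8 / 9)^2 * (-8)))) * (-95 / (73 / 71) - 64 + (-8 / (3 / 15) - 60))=1516077 / 18688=81.13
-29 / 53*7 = -203 / 53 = -3.83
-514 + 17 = -497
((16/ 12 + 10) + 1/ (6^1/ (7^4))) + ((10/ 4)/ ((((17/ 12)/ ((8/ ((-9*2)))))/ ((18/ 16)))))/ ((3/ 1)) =13981/ 34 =411.21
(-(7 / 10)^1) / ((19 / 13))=-91 / 190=-0.48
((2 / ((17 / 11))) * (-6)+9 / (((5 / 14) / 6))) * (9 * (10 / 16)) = 13716 / 17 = 806.82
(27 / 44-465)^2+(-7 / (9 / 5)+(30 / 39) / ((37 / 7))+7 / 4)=215652.70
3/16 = 0.19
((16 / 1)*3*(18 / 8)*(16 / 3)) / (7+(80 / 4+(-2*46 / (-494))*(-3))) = 47424 / 2177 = 21.78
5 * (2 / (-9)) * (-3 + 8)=-5.56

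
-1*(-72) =72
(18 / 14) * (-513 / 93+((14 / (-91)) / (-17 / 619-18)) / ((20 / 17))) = -2229645213 / 314795390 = -7.08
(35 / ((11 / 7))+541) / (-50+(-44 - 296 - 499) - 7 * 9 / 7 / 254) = -1573784 / 2483965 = -0.63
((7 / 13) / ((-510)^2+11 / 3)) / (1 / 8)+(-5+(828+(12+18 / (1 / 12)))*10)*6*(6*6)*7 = 23127200754864 / 1449149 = 15959160.00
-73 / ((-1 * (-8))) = -73 / 8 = -9.12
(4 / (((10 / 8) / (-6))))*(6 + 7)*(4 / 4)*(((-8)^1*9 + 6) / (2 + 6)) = 10296 / 5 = 2059.20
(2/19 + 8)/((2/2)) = 154/19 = 8.11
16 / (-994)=-8 / 497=-0.02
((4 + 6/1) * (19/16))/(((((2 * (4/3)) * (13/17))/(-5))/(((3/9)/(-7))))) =8075/5824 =1.39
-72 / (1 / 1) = -72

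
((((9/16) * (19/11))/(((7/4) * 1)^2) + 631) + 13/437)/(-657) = -16523263/17194639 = -0.96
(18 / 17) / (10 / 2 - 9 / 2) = 36 / 17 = 2.12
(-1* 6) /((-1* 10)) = 3 /5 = 0.60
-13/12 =-1.08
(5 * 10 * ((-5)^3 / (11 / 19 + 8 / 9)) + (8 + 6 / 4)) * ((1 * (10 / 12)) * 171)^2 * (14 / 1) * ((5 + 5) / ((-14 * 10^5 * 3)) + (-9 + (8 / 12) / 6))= 8623060288947673 / 803200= 10735881833.85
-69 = -69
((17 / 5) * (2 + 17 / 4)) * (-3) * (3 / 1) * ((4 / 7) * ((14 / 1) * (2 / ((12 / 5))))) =-1275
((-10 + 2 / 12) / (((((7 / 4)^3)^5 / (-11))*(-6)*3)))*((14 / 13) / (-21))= 348429221888 / 4999182269969979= 0.00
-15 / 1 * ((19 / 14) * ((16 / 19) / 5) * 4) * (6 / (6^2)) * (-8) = 128 / 7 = 18.29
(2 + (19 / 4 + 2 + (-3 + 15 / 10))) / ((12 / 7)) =203 / 48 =4.23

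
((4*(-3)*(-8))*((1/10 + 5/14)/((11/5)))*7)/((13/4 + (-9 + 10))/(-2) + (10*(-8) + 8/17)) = -1.71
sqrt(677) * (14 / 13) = 14 * sqrt(677) / 13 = 28.02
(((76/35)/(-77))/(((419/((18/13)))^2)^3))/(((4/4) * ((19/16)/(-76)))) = 165435457536/70388712449721923139537655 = 0.00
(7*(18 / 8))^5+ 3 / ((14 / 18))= 6947083449 / 7168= 969180.17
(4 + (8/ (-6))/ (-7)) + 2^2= 172/ 21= 8.19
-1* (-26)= 26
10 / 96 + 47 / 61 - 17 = -47215 / 2928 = -16.13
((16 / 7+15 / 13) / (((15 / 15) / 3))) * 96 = 90144 / 91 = 990.59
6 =6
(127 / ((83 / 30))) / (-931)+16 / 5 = 3.15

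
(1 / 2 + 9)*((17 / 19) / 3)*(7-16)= -51 / 2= -25.50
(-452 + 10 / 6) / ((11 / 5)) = -6755 / 33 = -204.70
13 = 13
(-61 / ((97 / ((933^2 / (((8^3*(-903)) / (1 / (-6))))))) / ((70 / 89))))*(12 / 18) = -29499905 / 285096192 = -0.10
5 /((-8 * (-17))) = 5 /136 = 0.04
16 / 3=5.33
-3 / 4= -0.75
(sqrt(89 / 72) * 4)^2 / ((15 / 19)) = 3382 / 135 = 25.05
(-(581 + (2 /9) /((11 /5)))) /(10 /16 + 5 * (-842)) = 460232 /3333825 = 0.14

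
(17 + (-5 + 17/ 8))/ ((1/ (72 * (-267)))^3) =-100350543708864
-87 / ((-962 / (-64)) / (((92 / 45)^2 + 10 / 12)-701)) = 1307898608 / 324675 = 4028.33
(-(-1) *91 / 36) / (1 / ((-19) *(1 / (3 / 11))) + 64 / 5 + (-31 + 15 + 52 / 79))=-7512505 / 7596756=-0.99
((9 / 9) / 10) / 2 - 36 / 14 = -2.52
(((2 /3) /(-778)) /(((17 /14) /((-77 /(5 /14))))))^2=227768464 /9839648025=0.02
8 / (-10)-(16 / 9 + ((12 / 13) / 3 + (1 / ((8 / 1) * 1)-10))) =32711 / 4680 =6.99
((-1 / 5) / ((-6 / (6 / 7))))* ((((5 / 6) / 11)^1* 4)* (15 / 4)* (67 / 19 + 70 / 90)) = 1840 / 13167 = 0.14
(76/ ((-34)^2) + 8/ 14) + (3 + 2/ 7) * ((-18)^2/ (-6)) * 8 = -2870215/ 2023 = -1418.79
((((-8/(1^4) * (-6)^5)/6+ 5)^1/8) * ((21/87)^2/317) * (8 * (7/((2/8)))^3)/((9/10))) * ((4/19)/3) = 446307868160/136764261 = 3263.34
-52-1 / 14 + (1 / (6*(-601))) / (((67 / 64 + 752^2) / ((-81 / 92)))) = -364708844521317 / 7004010731606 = -52.07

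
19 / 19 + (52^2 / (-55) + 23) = -1384 / 55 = -25.16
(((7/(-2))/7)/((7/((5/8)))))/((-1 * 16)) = 0.00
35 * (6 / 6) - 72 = -37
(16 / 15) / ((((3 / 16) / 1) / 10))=512 / 9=56.89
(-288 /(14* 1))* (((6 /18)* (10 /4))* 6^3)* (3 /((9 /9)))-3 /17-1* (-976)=-1205797 /119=-10132.75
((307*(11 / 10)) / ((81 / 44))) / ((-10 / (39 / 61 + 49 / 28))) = -21656701 / 494100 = -43.83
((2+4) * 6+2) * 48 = 1824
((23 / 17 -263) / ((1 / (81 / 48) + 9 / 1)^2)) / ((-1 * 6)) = 540432 / 1140377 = 0.47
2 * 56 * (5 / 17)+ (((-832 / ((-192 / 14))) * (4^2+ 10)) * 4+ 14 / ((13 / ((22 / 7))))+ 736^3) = 398694601.66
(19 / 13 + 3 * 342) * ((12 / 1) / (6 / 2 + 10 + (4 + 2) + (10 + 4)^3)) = 53428 / 11973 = 4.46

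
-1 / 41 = -0.02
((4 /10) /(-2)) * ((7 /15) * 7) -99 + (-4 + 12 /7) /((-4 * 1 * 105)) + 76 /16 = -1394999 /14700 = -94.90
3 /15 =1 /5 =0.20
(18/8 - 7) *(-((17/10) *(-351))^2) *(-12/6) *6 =-2029490073/100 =-20294900.73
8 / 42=4 / 21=0.19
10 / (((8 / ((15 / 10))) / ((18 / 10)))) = 27 / 8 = 3.38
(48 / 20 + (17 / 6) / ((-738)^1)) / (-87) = -53051 / 1926180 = -0.03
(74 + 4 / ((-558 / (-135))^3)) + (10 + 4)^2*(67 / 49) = 20380419 / 59582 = 342.06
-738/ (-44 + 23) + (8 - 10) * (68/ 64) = 1849/ 56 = 33.02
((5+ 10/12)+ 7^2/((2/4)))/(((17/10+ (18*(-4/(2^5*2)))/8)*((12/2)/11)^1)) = 548240/4491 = 122.08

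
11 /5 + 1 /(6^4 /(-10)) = 7103 /3240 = 2.19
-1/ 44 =-0.02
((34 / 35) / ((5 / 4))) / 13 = 136 / 2275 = 0.06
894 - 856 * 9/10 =618/5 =123.60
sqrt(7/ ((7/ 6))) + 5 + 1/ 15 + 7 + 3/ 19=sqrt(6) + 3484/ 285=14.67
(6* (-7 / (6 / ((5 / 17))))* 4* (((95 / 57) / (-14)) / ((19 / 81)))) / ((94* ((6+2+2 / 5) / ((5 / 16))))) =5625 / 3400544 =0.00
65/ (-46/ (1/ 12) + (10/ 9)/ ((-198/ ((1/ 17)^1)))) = -0.12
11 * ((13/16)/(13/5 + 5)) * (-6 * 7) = -15015/304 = -49.39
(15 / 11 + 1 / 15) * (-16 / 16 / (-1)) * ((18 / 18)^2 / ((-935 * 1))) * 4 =-0.01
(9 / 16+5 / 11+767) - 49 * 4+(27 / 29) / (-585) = 189771847 / 331760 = 572.02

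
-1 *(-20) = 20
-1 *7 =-7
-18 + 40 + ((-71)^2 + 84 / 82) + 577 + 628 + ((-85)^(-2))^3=96938740001093791 / 15463130140625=6269.02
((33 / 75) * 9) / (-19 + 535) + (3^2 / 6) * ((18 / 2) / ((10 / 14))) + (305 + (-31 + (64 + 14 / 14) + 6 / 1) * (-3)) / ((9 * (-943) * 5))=689859461 / 36494100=18.90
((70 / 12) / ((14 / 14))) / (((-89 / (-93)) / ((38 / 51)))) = 20615 / 4539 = 4.54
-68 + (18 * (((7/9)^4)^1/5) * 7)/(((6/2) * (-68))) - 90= -58759627/371790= -158.05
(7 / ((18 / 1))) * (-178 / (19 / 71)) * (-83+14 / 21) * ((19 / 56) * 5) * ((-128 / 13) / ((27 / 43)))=-413009840 / 729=-566542.99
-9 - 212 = -221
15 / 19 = 0.79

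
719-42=677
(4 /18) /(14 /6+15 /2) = 4 /177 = 0.02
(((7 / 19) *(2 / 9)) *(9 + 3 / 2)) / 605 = 49 / 34485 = 0.00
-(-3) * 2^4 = 48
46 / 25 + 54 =1396 / 25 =55.84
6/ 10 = 3/ 5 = 0.60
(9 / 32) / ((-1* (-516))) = 3 / 5504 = 0.00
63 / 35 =9 / 5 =1.80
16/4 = 4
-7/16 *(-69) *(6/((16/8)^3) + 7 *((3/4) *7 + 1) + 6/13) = 564627/416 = 1357.28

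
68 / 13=5.23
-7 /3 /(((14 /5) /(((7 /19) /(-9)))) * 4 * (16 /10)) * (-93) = -5425 /10944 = -0.50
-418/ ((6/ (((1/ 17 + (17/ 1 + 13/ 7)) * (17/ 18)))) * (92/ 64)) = -3763672/ 4347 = -865.81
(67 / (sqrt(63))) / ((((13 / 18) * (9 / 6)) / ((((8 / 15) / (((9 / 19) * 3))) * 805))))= 936928 * sqrt(7) / 1053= 2354.11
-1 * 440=-440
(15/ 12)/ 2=0.62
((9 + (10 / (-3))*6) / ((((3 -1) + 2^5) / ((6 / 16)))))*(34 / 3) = -11 / 8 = -1.38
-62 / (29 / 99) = -6138 / 29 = -211.66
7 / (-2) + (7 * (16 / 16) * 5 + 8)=79 / 2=39.50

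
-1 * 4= -4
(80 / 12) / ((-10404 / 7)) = -35 / 7803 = -0.00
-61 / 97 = -0.63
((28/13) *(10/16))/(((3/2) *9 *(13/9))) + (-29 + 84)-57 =-1.93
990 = 990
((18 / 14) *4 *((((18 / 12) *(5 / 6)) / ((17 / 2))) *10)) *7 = 900 / 17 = 52.94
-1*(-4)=4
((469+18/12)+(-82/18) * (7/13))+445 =213653/234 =913.05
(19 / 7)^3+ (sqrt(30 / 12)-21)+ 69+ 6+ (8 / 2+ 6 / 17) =sqrt(10) / 2+ 456859 / 5831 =79.93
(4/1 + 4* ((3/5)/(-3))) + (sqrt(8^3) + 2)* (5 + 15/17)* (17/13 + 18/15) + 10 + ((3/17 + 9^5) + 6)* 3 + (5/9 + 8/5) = 52160* sqrt(2)/221 + 1762357301/9945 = 177544.17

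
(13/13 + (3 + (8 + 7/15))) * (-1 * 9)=-112.20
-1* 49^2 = -2401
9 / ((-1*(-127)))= 9 / 127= 0.07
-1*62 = -62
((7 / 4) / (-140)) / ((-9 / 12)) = 1 / 60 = 0.02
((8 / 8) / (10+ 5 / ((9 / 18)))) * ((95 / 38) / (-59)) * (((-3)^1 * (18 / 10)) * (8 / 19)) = 27 / 5605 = 0.00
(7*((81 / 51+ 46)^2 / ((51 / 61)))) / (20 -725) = -279463387 / 10390995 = -26.89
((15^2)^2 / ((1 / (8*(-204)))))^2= 6826064400000000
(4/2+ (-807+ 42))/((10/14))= -5341/5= -1068.20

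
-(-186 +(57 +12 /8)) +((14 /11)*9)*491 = 126537 /22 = 5751.68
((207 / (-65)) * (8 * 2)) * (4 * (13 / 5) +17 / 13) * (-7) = 17643024 / 4225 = 4175.86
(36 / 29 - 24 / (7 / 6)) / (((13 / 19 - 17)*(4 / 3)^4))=1509759 / 4027520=0.37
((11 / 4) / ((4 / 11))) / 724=121 / 11584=0.01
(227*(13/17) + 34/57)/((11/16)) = 2700560/10659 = 253.36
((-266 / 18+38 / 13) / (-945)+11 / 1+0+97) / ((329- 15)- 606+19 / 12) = -47769628 / 128439675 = -0.37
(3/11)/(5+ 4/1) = 1/33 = 0.03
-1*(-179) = 179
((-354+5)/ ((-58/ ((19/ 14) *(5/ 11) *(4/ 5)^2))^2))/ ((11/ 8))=-16126592/ 1371229475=-0.01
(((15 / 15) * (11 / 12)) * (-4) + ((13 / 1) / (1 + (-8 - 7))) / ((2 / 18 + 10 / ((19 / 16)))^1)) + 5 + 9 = 626537 / 61278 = 10.22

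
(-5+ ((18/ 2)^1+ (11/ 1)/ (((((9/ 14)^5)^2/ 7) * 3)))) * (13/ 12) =72521961999383/ 31381059609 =2311.01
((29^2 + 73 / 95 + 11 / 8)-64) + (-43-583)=116389 / 760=153.14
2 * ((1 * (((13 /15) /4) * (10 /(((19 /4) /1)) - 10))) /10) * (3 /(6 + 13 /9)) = -351 /2546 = -0.14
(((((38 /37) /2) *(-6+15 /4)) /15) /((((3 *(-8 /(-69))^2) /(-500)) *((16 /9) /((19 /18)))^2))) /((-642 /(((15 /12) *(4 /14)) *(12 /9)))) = -453551375 /1816199168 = -0.25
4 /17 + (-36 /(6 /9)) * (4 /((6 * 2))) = -302 /17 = -17.76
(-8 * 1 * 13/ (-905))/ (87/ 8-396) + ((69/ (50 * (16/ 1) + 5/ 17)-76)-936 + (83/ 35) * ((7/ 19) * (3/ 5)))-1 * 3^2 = -18857927243849/ 18481100025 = -1020.39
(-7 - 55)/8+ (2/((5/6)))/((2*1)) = -131/20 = -6.55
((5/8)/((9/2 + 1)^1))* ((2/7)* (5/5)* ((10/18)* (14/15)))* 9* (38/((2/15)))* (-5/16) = -2375/176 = -13.49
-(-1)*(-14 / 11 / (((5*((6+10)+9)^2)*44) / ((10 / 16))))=-0.00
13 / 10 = 1.30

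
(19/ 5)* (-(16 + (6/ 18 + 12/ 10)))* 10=-9994/ 15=-666.27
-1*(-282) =282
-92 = -92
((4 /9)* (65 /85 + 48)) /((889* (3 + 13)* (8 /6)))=829 /725424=0.00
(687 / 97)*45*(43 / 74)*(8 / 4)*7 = 9305415 / 3589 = 2592.76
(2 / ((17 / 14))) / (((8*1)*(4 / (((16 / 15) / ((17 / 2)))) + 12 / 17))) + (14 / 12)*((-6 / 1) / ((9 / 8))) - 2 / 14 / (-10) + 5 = -159731 / 132930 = -1.20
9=9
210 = 210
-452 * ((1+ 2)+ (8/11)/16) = -15142/11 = -1376.55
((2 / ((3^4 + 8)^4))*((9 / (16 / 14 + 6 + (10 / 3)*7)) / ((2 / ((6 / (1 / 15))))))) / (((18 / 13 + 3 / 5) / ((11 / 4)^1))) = 405405 / 690666588928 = 0.00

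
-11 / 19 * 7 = -77 / 19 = -4.05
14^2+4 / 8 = 196.50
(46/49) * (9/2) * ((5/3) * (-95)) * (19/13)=-622725/637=-977.59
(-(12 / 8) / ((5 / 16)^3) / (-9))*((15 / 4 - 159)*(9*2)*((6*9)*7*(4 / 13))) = -2884460544 / 1625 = -1775052.64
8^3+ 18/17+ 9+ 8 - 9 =521.06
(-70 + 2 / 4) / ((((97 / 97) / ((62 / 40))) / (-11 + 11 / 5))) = 47399 / 50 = 947.98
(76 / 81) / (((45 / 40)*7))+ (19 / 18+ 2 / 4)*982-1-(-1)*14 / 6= 1529.01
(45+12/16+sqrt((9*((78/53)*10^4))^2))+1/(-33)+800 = 932556655/6996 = 133298.55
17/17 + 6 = 7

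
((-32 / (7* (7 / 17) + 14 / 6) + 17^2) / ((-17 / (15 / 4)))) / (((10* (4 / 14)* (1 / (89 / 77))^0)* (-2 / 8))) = 6639 / 76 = 87.36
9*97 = 873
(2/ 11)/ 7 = 2/ 77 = 0.03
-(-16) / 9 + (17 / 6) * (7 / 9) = 215 / 54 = 3.98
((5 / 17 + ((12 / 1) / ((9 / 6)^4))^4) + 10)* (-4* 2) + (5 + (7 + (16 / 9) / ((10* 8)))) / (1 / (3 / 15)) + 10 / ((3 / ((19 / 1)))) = -60795275497 / 225862425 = -269.17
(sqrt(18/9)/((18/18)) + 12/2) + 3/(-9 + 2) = sqrt(2) + 39/7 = 6.99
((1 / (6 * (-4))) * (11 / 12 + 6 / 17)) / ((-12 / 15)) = 1295 / 19584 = 0.07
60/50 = 6/5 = 1.20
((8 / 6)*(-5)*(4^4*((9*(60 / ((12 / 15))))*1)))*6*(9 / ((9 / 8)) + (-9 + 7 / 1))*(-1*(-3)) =-124416000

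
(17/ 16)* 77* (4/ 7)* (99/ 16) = 18513/ 64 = 289.27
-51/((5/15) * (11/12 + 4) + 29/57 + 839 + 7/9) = -11628/191959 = -0.06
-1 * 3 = -3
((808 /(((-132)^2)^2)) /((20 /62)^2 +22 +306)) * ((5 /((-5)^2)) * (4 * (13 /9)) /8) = 1261793 /1076919490563840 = 0.00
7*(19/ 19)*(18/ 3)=42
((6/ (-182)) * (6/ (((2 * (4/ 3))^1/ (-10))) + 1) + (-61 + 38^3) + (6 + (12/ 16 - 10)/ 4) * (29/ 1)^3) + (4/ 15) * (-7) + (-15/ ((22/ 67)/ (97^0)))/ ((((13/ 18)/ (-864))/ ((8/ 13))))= 557085741781/ 3123120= 178374.75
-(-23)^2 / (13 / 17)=-8993 / 13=-691.77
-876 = -876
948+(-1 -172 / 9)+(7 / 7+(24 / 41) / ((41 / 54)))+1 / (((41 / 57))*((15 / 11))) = 70401241 / 75645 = 930.68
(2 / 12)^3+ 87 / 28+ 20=34945 / 1512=23.11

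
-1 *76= -76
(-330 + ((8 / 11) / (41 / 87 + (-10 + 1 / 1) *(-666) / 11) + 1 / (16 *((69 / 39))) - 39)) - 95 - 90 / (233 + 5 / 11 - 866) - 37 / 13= -4053818650766617 / 8686744100944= -466.67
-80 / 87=-0.92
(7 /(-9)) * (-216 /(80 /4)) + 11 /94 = 4003 /470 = 8.52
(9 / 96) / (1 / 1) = 3 / 32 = 0.09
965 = 965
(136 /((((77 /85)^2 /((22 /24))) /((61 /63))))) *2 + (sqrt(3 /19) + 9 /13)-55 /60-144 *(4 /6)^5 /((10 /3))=sqrt(57) /19 + 7635396997 /26486460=288.67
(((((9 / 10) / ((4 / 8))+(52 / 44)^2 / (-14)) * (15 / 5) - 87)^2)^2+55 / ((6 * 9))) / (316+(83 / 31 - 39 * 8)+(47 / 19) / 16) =3682419753801708977232413783 / 559193510658327496875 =6585233.35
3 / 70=0.04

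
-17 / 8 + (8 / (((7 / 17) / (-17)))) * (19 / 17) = -20791 / 56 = -371.27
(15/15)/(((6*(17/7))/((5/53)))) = 35/5406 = 0.01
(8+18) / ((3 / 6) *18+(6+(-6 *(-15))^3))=26 / 729015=0.00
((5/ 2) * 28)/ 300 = 7/ 30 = 0.23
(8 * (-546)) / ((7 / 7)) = -4368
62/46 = 31/23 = 1.35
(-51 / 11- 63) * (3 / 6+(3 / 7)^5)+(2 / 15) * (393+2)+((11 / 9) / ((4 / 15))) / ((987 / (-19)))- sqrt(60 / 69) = 5562530497 / 312811884- 2 * sqrt(115) / 23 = 16.85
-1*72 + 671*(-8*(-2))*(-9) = -96696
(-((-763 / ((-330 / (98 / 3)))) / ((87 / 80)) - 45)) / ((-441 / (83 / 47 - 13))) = -71696 / 115101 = -0.62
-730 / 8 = -365 / 4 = -91.25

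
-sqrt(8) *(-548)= 1096 *sqrt(2)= 1549.98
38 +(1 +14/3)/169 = 19283/507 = 38.03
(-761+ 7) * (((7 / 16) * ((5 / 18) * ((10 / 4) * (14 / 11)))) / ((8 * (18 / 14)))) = -28.35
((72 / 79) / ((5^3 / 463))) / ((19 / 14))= 466704 / 187625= 2.49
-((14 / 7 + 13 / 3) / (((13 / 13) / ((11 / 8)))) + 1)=-233 / 24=-9.71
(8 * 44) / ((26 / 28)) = 4928 / 13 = 379.08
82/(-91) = -82/91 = -0.90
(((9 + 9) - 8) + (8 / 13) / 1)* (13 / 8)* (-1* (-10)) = 345 / 2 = 172.50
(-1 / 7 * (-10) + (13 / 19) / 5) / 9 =347 / 1995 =0.17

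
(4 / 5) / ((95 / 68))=272 / 475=0.57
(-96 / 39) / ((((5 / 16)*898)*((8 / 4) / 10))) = -256 / 5837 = -0.04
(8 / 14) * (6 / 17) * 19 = 456 / 119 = 3.83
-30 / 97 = -0.31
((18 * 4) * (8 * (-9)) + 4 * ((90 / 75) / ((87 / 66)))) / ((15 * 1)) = -250384 / 725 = -345.36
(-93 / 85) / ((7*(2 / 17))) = -93 / 70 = -1.33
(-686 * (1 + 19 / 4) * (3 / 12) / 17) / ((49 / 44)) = -1771 / 34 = -52.09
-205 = -205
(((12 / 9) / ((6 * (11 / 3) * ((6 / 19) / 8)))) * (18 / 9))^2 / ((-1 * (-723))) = 0.01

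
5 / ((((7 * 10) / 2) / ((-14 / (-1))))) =2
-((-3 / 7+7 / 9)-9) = 545 / 63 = 8.65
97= 97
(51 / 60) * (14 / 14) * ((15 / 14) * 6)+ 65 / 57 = 10541 / 1596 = 6.60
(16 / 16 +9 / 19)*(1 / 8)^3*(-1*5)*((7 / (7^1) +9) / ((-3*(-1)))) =-175 / 3648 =-0.05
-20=-20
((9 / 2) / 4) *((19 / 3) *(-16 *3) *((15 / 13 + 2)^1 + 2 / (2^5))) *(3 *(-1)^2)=-343197 / 104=-3299.97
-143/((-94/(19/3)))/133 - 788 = -1555369/1974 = -787.93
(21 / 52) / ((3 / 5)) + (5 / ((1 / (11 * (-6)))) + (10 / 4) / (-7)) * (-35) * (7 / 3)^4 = 1443604085 / 4212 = 342736.01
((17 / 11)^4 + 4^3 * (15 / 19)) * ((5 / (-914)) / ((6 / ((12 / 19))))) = -78211295 / 2415428257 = -0.03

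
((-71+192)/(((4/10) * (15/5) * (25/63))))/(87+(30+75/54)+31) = 1.70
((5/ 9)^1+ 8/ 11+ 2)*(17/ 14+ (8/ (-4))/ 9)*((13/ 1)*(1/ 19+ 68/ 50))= 1288625/ 21546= 59.81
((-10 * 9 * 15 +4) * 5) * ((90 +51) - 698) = 3748610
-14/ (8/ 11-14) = 77/ 73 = 1.05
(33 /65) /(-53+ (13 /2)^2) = -0.05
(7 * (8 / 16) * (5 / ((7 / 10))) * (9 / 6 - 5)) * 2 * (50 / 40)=-875 / 4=-218.75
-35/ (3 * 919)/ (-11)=0.00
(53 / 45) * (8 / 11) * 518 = 219632 / 495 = 443.70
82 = 82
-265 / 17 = -15.59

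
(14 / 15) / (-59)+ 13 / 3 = 3821 / 885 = 4.32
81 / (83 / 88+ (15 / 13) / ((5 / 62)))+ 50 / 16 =1177487 / 139576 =8.44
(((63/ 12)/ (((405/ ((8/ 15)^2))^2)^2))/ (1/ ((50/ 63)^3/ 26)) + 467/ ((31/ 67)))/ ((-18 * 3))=-21373100529446531881328071/ 1143487177164290757093750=-18.69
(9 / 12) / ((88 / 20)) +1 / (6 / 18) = 279 / 88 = 3.17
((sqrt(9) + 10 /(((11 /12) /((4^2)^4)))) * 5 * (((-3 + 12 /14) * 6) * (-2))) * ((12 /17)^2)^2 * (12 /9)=1644456038400 /54043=30428659.37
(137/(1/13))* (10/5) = 3562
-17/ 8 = -2.12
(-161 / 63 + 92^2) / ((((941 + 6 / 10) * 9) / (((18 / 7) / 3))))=4945 / 5778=0.86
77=77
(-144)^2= 20736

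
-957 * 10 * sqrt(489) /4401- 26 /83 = -3190 * sqrt(489) /1467- 26 /83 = -48.40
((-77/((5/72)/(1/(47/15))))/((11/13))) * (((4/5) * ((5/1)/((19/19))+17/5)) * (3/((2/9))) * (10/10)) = -44579808/1175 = -37940.26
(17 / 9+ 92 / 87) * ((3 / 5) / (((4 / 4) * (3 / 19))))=14611 / 1305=11.20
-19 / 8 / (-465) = 19 / 3720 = 0.01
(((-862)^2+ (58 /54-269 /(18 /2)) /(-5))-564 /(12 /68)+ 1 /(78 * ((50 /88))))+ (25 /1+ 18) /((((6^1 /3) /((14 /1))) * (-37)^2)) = 8887847670467 /12012975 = 739854.01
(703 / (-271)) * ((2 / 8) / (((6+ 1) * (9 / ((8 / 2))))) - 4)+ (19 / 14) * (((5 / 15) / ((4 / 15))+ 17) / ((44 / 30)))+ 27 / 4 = 33.97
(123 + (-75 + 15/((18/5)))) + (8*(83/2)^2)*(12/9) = 110537/6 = 18422.83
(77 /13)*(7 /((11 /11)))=539 /13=41.46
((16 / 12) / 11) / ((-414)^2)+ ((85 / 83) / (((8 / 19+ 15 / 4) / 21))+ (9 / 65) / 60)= 249484856894161 / 48365461673100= 5.16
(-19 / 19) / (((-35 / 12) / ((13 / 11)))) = 156 / 385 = 0.41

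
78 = 78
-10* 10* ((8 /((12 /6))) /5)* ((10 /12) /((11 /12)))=-800 /11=-72.73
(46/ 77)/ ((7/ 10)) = 460/ 539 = 0.85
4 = 4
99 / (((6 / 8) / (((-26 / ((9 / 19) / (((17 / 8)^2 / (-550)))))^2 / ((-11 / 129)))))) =-219107905627 / 696960000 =-314.38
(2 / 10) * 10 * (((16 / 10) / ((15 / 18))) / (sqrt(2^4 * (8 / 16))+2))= 0.80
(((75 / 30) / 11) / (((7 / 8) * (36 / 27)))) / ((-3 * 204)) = -5 / 15708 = -0.00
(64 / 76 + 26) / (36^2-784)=255 / 4864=0.05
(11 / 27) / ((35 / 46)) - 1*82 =-76984 / 945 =-81.46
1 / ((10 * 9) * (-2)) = -1 / 180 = -0.01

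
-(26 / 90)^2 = -0.08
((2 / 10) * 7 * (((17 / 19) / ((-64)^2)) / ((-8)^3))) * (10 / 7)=-17 / 19922944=-0.00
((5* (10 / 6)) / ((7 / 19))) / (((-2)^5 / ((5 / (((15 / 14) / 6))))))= -475 / 24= -19.79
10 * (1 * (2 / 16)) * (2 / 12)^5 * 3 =0.00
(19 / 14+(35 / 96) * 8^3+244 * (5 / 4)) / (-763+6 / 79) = -1635853 / 2531382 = -0.65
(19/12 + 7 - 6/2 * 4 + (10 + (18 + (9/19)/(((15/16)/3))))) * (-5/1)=-29753/228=-130.50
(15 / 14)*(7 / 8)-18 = -273 / 16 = -17.06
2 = 2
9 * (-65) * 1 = -585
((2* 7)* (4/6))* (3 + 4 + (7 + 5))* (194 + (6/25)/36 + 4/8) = 7760816/225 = 34492.52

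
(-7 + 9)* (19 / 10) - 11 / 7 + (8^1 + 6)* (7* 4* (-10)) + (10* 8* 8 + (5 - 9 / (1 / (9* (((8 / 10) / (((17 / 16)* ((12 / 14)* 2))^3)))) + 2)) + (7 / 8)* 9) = -228134162341 / 69807080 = -3268.07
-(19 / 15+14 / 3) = -5.93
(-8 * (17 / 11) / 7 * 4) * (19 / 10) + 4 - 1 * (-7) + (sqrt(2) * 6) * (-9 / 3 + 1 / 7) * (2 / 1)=-240 * sqrt(2) / 7 - 933 / 385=-50.91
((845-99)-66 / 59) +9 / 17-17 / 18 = 13440595 / 18054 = 744.47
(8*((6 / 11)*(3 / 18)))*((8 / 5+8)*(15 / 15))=384 / 55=6.98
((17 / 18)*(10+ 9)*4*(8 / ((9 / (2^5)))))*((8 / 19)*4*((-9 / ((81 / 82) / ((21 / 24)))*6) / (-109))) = 1509.00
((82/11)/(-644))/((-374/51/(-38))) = -2337/38962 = -0.06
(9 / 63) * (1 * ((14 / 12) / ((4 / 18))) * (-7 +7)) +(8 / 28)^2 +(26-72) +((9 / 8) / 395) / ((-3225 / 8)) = -955406397 / 20806625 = -45.92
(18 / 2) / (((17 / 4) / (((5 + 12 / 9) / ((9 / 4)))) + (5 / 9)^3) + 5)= 1994544 / 1480691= 1.35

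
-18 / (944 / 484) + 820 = 95671 / 118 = 810.77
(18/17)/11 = 18/187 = 0.10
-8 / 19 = -0.42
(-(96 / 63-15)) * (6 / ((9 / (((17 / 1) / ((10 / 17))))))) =81787 / 315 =259.64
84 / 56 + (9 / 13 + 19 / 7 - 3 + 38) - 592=-100481 / 182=-552.09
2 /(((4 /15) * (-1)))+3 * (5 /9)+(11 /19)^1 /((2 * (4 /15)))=-2165 /456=-4.75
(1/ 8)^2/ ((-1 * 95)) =-1/ 6080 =-0.00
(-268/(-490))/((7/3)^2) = 1206/12005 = 0.10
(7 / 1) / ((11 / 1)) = 0.64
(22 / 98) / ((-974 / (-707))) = 1111 / 6818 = 0.16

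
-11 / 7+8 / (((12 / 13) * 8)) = -41 / 84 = -0.49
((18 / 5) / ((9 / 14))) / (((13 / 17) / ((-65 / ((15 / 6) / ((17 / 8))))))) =-2023 / 5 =-404.60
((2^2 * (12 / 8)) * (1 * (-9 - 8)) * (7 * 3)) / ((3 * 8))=-357 / 4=-89.25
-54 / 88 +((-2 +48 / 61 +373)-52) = 856661 / 2684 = 319.17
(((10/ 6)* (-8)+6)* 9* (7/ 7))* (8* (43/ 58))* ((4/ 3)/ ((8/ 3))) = -5676/ 29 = -195.72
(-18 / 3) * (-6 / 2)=18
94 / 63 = 1.49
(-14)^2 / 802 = 98 / 401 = 0.24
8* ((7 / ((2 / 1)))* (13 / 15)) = 364 / 15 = 24.27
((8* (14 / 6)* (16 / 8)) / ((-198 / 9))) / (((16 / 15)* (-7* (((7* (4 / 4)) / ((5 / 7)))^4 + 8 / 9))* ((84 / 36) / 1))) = 84375 / 7990784186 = 0.00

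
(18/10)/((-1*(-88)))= 9/440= 0.02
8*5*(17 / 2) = 340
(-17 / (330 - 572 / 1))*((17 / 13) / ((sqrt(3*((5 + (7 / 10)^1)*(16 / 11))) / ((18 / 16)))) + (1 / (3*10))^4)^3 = 18698350236437299 / 825925212684000000000000 + 35319106003809083*sqrt(2090) / 895488735398400000000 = 0.00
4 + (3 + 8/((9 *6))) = 193/27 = 7.15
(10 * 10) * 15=1500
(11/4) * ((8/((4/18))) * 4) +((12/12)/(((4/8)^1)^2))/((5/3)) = 1992/5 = 398.40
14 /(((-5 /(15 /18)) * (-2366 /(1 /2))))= 1 /2028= 0.00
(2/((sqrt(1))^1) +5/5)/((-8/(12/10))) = -9/20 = -0.45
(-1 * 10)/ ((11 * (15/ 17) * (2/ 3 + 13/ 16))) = -544/ 781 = -0.70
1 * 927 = 927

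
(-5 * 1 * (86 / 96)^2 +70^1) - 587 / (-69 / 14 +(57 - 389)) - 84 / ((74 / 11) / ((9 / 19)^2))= 9425164434523 / 145163448576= 64.93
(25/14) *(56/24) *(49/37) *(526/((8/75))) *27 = 217468125/296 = 734689.61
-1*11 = -11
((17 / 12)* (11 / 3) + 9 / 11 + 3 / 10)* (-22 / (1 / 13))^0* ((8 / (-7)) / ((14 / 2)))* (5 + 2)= -24998 / 3465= -7.21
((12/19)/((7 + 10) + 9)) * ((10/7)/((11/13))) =60/1463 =0.04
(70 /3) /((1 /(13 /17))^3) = 153790 /14739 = 10.43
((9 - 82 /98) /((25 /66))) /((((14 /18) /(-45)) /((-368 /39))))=52462080 /4459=11765.44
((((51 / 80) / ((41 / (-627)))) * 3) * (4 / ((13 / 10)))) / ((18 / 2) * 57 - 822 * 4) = 31977 / 986050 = 0.03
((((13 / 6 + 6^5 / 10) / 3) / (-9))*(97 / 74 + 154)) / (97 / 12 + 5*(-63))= 29872861 / 2044065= 14.61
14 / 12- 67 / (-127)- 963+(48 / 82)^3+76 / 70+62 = -1650670328129 / 1838123070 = -898.02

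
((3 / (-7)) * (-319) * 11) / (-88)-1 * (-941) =51739 / 56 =923.91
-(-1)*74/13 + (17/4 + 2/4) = 543/52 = 10.44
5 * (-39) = -195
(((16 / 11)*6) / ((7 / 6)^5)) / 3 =248832 / 184877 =1.35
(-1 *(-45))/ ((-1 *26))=-45/ 26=-1.73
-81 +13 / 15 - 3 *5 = -1427 / 15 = -95.13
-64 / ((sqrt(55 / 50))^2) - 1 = -651 / 11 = -59.18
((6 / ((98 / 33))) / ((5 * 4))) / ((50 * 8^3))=99 / 25088000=0.00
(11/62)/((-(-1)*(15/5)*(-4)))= -11/744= -0.01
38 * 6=228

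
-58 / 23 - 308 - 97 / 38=-273627 / 874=-313.07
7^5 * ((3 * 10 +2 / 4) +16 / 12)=3210137 / 6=535022.83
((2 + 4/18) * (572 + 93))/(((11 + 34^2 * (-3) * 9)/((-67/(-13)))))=-891100/3650517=-0.24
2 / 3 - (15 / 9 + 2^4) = -17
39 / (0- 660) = -13 / 220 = -0.06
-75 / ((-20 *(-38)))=-15 / 152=-0.10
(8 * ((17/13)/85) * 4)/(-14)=-16/455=-0.04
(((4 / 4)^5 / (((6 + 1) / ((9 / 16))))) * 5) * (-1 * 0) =0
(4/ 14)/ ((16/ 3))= 3/ 56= 0.05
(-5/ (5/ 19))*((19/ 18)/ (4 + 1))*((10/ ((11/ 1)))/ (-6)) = 361/ 594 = 0.61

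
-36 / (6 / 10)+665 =605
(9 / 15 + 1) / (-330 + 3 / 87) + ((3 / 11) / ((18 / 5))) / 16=-5767 / 50524320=-0.00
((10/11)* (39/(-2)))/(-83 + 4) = 195/869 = 0.22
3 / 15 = 1 / 5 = 0.20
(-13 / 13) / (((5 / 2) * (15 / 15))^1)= -2 / 5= -0.40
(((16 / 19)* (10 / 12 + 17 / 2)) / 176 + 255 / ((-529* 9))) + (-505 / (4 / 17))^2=24445775047427 / 5306928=4606389.05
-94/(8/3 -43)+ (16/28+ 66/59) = 200924/49973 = 4.02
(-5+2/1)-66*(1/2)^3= -45/4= -11.25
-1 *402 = -402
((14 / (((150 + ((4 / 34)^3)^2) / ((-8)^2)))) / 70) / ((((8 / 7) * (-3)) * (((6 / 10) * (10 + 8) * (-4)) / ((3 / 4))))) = 168962983 / 391028624712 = 0.00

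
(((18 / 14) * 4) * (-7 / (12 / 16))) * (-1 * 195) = 9360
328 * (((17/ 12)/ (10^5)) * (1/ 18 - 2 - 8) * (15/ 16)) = -124763/ 2880000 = -0.04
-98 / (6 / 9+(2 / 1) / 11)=-231 / 2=-115.50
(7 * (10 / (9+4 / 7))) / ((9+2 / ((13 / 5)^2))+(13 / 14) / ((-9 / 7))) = 1490580 / 1747427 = 0.85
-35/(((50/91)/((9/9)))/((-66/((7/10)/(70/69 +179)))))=24866842/23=1081167.04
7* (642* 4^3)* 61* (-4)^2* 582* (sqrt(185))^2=30224391966720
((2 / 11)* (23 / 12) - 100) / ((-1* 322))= 6577 / 21252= 0.31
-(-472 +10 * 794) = -7468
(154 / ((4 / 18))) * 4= 2772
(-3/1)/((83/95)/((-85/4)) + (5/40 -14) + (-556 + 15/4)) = 193800/36574331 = 0.01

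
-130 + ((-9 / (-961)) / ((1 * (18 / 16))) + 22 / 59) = -7349256 / 56699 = -129.62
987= 987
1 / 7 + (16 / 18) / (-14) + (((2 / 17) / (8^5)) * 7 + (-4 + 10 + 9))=264602041 / 17547264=15.08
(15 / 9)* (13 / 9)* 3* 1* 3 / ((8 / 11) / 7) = 5005 / 24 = 208.54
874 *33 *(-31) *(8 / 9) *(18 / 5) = -14305632 / 5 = -2861126.40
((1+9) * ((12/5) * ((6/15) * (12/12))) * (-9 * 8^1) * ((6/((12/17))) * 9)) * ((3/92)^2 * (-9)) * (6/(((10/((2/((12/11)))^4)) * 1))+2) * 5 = 234983673/10580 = 22210.18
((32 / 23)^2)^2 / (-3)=-1048576 / 839523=-1.25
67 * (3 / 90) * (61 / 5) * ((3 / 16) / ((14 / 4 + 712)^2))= 4087 / 409552200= 0.00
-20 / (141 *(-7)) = 20 / 987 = 0.02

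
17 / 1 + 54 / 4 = 61 / 2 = 30.50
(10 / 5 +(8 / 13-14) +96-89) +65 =788 / 13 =60.62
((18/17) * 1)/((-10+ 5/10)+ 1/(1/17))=12/85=0.14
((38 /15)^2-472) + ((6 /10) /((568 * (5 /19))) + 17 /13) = -154267807 /332280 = -464.27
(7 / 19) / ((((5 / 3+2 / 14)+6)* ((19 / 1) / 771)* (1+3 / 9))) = 340011 / 236816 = 1.44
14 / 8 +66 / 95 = 929 / 380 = 2.44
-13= -13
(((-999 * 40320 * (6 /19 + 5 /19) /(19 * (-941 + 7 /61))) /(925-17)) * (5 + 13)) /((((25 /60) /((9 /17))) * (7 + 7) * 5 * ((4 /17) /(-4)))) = -93824609472 /11758165295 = -7.98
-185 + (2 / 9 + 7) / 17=-28240 / 153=-184.58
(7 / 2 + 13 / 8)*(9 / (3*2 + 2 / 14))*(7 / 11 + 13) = 193725 / 1892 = 102.39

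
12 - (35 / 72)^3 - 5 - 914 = -338578811 / 373248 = -907.11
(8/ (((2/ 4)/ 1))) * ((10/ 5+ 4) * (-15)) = -1440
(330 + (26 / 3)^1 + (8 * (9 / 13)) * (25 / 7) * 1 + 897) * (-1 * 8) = -2741896 / 273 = -10043.58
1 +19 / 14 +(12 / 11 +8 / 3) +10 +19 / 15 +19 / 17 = 726457 / 39270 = 18.50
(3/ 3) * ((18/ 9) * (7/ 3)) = 14/ 3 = 4.67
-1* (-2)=2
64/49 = 1.31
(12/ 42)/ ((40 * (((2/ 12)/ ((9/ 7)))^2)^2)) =2125764/ 84035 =25.30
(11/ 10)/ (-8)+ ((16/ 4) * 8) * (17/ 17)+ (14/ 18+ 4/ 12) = 23741/ 720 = 32.97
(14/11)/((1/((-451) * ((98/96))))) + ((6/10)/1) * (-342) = -94939/120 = -791.16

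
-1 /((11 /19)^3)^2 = -47045881 /1771561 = -26.56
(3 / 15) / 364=0.00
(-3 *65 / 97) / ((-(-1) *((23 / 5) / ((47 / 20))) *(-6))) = 3055 / 17848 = 0.17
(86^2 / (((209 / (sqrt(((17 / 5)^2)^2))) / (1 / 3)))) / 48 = 534361 / 188100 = 2.84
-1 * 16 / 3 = -16 / 3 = -5.33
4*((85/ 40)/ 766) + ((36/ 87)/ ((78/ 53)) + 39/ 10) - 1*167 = -470159437/ 2887820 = -162.81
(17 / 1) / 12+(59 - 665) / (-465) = 5059 / 1860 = 2.72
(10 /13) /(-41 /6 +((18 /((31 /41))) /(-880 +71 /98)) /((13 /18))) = -53424780 /477193793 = -0.11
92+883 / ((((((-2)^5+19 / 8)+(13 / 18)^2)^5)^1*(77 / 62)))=16899415904642740742349988 / 183689371300481543289023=92.00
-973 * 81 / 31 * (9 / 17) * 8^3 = -363170304 / 527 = -689127.71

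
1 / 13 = 0.08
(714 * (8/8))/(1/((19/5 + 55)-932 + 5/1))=-3099474/5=-619894.80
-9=-9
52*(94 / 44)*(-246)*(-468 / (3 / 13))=609641136 / 11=55421921.45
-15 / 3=-5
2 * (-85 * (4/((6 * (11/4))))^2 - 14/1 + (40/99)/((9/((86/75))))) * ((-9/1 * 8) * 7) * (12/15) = 1247698816/81675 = 15276.39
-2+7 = 5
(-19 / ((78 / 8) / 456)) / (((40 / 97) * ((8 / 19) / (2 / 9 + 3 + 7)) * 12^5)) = -15302429 / 72783360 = -0.21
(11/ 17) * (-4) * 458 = -20152/ 17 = -1185.41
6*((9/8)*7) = 189/4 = 47.25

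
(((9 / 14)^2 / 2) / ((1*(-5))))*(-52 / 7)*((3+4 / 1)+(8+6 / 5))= 85293 / 17150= 4.97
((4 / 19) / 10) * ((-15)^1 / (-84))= 1 / 266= 0.00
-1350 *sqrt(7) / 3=-450 *sqrt(7)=-1190.59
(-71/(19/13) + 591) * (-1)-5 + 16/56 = -72769/133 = -547.14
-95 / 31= -3.06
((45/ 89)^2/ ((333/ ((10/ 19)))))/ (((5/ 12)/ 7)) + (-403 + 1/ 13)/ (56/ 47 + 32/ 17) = -11651856433803/ 88894943332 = -131.07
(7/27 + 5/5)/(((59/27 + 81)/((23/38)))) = 391/42674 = 0.01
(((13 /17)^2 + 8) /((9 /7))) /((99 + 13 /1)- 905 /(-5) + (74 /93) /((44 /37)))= 0.02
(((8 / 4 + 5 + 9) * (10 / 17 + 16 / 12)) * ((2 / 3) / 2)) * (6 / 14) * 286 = 64064 / 51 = 1256.16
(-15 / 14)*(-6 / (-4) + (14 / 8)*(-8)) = 13.39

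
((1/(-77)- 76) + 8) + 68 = -1/77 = -0.01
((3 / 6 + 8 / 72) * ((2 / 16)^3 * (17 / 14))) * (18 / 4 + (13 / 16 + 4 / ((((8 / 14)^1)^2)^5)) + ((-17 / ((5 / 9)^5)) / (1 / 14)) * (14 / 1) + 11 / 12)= -89.68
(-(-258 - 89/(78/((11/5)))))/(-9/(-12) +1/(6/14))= 203198/2405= 84.49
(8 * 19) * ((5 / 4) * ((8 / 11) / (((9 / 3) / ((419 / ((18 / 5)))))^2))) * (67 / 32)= 27936144125 / 64152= 435468.02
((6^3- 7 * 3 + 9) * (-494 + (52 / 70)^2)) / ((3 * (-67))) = 613496 / 1225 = 500.81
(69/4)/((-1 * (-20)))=69/80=0.86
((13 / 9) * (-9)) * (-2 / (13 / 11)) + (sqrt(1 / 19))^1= 22.23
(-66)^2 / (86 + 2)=99 / 2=49.50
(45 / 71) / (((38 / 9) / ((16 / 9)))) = 360 / 1349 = 0.27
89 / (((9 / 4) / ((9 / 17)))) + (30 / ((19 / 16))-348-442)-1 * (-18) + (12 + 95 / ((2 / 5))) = -307687 / 646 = -476.30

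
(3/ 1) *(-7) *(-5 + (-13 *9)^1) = 2562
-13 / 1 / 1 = -13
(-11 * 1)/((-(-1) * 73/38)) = -418/73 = -5.73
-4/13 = -0.31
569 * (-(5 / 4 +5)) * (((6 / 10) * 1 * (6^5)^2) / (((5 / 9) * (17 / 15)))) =-3483531982080 / 17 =-204913646004.71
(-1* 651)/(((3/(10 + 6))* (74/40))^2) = -22220800/4107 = -5410.47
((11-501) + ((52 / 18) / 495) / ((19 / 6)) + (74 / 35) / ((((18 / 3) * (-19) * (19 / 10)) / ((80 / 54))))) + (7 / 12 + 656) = 7500869197 / 45031140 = 166.57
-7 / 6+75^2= 5623.83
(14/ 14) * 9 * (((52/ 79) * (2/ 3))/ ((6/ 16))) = 832/ 79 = 10.53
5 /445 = 1 /89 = 0.01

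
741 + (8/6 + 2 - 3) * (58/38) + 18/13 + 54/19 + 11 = 560741/741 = 756.74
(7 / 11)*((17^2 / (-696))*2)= -2023 / 3828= -0.53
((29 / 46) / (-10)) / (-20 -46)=29 / 30360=0.00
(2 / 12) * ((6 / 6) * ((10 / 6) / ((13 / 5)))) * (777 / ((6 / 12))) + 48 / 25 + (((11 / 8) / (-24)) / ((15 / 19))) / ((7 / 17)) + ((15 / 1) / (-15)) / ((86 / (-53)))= 168.39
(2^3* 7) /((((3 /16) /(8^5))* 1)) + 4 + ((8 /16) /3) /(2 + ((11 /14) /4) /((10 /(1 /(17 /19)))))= 188384446540 /19249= 9786713.42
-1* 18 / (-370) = 0.05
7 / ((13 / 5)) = 35 / 13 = 2.69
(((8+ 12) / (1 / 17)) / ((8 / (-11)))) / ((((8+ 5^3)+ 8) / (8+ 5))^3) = -2054195 / 5606442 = -0.37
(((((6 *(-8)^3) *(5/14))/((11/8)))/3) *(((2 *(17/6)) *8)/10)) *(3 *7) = -25320.73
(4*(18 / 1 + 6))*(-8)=-768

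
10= 10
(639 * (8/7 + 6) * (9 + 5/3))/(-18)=-56800/21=-2704.76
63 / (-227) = -63 / 227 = -0.28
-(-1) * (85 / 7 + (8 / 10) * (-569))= -15507 / 35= -443.06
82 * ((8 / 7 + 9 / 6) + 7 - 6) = 298.71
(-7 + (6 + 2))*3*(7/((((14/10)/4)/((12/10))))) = 72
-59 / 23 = -2.57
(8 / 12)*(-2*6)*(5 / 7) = -40 / 7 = -5.71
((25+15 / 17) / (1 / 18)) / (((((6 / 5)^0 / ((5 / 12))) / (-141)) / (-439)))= 204266700 / 17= 12015688.24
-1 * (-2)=2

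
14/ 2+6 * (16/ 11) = 15.73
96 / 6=16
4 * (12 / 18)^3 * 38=1216 / 27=45.04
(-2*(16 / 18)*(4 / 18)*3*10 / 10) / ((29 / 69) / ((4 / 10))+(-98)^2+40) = -1472 / 11979153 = -0.00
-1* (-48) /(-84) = -0.57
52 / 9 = 5.78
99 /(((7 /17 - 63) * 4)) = -1683 /4256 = -0.40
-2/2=-1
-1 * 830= -830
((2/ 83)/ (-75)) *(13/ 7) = -26/ 43575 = -0.00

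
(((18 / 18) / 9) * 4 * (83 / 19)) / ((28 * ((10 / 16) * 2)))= 332 / 5985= 0.06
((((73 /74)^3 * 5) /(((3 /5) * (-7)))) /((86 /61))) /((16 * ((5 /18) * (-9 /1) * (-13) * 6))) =-118650185 /456664755456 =-0.00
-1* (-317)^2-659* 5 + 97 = -103687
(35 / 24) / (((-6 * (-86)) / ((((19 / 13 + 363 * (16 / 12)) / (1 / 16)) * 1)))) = 220885 / 10062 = 21.95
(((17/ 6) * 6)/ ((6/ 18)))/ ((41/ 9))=459/ 41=11.20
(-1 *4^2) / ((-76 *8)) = 1 / 38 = 0.03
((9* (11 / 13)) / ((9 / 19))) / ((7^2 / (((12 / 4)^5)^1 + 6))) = 52041 / 637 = 81.70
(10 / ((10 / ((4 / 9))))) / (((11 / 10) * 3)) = 40 / 297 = 0.13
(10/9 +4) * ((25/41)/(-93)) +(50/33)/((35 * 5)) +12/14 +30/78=41802295/34351317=1.22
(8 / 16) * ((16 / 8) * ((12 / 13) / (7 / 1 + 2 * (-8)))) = -4 / 39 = -0.10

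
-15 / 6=-5 / 2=-2.50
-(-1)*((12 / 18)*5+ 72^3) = 373251.33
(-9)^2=81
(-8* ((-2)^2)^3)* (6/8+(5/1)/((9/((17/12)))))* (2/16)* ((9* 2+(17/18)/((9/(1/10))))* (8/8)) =-19373528/10935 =-1771.70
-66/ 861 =-0.08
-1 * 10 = -10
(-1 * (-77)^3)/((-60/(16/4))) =-456533/15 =-30435.53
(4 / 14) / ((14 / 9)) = 9 / 49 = 0.18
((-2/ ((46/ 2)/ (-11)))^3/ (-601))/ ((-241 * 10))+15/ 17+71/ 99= 23720303776912/ 14829589961505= 1.60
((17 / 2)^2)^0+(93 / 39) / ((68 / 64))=717 / 221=3.24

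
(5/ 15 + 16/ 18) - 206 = -1843/ 9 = -204.78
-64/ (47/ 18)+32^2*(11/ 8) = 65024/ 47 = 1383.49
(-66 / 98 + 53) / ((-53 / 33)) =-84612 / 2597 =-32.58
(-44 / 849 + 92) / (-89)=-78064 / 75561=-1.03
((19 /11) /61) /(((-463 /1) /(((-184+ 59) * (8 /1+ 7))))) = 35625 /310673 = 0.11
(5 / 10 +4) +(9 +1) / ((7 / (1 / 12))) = 97 / 21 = 4.62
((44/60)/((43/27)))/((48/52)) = 0.50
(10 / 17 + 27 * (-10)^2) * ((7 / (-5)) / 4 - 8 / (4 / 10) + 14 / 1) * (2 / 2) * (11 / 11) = -583057 / 34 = -17148.74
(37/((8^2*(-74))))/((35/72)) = -0.02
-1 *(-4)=4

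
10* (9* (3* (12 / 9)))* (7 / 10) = 252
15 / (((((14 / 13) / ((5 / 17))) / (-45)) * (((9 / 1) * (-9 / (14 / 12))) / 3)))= 1625 / 204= 7.97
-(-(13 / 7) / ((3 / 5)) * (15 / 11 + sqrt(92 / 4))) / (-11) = -1.73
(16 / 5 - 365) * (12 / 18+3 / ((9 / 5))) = -4221 / 5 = -844.20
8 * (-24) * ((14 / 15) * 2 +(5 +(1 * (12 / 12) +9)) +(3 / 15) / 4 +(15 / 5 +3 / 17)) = -65584 / 17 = -3857.88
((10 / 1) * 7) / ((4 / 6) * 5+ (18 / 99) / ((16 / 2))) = 9240 / 443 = 20.86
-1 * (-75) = 75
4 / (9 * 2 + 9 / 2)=8 / 45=0.18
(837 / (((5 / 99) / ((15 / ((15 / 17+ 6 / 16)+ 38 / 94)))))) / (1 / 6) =9533885328 / 10621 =897644.79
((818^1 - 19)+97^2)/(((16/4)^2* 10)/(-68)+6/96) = -2776576/623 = -4456.78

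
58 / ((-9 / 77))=-4466 / 9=-496.22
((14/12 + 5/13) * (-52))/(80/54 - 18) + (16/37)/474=9551225/1955487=4.88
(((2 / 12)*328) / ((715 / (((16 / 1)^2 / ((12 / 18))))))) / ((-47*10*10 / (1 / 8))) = -656 / 840125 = -0.00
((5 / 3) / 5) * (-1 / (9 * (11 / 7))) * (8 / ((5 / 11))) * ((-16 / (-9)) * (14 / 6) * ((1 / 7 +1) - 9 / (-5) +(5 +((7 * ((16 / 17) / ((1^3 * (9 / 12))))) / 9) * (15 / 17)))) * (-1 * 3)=718124288 / 15801075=45.45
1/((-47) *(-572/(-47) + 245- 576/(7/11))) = 7/213183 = 0.00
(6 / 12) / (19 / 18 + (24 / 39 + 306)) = 117 / 71995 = 0.00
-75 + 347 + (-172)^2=29856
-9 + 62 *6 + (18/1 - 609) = -228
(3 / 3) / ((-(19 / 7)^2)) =-0.14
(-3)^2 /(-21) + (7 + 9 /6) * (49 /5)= 5801 /70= 82.87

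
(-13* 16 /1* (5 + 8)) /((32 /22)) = -1859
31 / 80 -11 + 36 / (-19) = -19011 / 1520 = -12.51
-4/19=-0.21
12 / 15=4 / 5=0.80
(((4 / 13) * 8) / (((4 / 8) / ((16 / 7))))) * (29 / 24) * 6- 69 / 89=654457 / 8099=80.81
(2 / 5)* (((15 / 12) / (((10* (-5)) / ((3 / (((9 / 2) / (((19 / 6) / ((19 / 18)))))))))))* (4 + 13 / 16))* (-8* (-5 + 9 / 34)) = -12397 / 3400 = -3.65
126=126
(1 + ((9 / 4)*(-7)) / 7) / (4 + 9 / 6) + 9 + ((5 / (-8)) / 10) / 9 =13885 / 1584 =8.77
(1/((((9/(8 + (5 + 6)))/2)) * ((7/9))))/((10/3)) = 57/35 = 1.63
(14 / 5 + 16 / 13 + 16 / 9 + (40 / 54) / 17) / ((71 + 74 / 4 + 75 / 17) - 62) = 349196 / 1904175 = 0.18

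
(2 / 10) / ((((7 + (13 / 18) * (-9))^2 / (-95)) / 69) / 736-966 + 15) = -3859584 / 18352321921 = -0.00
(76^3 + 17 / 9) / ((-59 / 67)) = -264703667 / 531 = -498500.31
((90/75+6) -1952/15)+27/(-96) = -59143/480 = -123.21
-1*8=-8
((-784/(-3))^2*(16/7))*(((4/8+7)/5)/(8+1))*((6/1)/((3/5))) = 260171.85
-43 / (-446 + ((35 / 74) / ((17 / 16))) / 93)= 2515371 / 26089382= 0.10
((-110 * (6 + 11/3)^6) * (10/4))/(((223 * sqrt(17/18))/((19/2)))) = -3107951852225 * sqrt(34)/1842426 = -9836117.02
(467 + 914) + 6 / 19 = 26245 / 19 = 1381.32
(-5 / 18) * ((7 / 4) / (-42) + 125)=-14995 / 432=-34.71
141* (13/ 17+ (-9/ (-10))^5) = 324840453/ 1700000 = 191.08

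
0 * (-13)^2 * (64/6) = 0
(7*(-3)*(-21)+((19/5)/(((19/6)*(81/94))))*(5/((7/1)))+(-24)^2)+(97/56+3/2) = 220585/216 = 1021.23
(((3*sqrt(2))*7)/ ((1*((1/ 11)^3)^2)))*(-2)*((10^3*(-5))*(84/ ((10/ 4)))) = 12500134416000*sqrt(2) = 17677859622593.89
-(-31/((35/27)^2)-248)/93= 10529/3675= 2.87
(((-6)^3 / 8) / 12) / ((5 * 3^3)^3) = -1 / 1093500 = -0.00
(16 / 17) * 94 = 1504 / 17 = 88.47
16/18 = 8/9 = 0.89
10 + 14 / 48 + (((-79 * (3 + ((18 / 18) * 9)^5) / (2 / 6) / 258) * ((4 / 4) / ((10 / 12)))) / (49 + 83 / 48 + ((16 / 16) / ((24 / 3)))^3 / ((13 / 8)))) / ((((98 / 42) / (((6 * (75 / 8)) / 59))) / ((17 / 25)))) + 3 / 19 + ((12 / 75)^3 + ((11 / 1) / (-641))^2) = -325452841081110596376821 / 940446281756695875000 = -346.06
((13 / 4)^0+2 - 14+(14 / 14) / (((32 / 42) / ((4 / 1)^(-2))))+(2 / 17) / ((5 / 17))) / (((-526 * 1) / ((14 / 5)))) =0.06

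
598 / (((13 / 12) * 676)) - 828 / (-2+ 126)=-30705 / 5239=-5.86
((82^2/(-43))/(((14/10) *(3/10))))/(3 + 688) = -336200/623973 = -0.54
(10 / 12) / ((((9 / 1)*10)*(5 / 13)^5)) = 371293 / 337500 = 1.10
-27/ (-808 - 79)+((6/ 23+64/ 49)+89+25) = 115556857/ 999649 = 115.60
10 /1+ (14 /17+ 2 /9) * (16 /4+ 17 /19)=14650 /969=15.12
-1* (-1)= 1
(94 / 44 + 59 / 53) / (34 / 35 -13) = -315 / 1166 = -0.27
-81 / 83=-0.98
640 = 640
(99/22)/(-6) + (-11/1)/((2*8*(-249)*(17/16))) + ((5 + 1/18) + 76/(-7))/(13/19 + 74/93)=-482229091/103313420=-4.67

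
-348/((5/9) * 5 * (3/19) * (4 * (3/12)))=-19836/25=-793.44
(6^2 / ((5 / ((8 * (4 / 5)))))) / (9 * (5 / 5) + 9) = 64 / 25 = 2.56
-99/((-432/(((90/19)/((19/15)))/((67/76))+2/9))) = 281303/274968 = 1.02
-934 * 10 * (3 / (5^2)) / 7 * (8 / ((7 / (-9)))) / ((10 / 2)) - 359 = -36287 / 1225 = -29.62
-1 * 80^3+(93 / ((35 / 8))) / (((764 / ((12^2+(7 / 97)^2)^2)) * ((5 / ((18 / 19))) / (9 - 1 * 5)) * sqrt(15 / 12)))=-512000+1966884061032864 * sqrt(5) / 11244546626215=-511608.87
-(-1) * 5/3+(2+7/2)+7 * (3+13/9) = 689/18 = 38.28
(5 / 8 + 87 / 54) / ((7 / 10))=115 / 36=3.19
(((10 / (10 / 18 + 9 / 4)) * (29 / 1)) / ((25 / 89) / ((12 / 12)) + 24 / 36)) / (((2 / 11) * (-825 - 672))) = -464580 / 1159177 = -0.40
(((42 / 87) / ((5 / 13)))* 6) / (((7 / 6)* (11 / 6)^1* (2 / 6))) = 16848 / 1595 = 10.56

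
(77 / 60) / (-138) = -77 / 8280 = -0.01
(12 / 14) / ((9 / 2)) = 4 / 21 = 0.19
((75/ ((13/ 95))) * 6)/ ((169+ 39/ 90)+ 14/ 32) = 10260000/ 529997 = 19.36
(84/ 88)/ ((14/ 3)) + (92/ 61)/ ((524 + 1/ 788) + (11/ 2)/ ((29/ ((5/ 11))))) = 6667574299/ 32144783748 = 0.21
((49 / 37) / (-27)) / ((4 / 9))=-49 / 444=-0.11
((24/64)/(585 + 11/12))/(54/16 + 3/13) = 0.00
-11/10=-1.10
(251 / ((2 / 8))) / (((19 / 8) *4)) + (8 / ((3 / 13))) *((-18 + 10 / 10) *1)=-27568 / 57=-483.65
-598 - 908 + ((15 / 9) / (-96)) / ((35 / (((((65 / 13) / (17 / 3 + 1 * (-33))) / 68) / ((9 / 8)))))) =-6348476731 / 4215456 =-1506.00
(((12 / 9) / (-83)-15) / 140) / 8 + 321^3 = 9224279775941 / 278880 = 33076160.99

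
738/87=246/29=8.48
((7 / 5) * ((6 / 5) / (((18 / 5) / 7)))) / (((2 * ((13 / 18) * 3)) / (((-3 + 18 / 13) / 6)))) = -0.20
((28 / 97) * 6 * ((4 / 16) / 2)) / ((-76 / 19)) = -21 / 388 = -0.05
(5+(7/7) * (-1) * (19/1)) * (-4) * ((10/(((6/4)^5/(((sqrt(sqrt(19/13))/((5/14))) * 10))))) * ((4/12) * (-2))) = -1003520 * 13^(3/4) * 19^(1/4)/9477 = -1513.56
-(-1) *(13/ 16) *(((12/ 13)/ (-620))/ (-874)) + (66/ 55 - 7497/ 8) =-2028636153/ 2167520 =-935.92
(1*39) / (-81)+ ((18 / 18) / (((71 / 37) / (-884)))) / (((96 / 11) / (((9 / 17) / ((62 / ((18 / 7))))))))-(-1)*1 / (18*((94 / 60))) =-251048429 / 156411864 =-1.61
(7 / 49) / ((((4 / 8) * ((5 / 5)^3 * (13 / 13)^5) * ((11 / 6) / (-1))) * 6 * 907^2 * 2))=-1 / 63343973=-0.00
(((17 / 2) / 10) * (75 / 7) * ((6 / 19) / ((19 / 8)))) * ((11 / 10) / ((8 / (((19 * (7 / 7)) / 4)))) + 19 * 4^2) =112149 / 304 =368.91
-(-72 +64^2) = -4024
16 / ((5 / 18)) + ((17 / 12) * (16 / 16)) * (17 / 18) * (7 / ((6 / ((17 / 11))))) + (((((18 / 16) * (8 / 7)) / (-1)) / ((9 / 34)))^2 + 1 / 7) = 292505107 / 3492720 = 83.75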